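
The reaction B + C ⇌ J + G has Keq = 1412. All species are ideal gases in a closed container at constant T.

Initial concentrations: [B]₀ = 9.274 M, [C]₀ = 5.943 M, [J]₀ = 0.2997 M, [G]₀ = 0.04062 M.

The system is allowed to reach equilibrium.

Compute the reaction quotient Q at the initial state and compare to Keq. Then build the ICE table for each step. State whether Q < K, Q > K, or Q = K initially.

Q₀ = 2.2088e-04 vs Keq = 1412 ⇒ Q<K, forward
Step 1:
                  B         C         J         G
  I           9.274     5.943    0.2997   0.04062
  C          -5.935    -5.935     5.935     5.935
  E           3.339  0.007903     6.235     5.976
  solve Keq expr → x = 5.935; check Q = 1412

Q₀ = 2.2088e-04; Q < K (proceeds forward)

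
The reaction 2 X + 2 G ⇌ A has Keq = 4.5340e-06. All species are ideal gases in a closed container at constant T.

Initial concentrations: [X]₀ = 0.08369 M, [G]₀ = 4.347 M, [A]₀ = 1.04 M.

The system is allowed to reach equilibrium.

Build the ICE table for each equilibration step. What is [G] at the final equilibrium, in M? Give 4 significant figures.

[G]_eq = 6.425 M

Q₀ = 7.858 vs Keq = 4.5340e-06 ⇒ Q>K, reverse
Step 1:
                  X         G         A
  init      0.08369     4.347      1.04
  Δ           2.078     2.078    -1.039
  eq          2.162     6.425 8.7488e-04
  solve Keq expr → x = -1.039; check Q = 4.5340e-06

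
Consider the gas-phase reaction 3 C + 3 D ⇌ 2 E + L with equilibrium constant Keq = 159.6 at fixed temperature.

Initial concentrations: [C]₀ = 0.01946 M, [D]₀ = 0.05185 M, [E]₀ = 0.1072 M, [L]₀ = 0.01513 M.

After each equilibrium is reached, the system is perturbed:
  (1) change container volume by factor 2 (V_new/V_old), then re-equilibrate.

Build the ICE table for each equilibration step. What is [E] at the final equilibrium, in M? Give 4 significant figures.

[E]_eq = 0.03916 M

Q₀ = 1.6926e+05 vs Keq = 159.6 ⇒ Q>K, reverse
Step 1:
                    C           D           E           L
  init        0.01946     0.05185      0.1072     0.01513
  Δ           0.03675     0.03675     -0.0245    -0.01225
  eq          0.05621      0.0886      0.0827    0.002881
  solve Keq expr → x = -0.01225; check Q = 159.6
Then change container volume by factor 2 (V_new/V_old).
Step 2:
                    C           D           E           L
  init         0.0281      0.0443     0.04135    0.001441
  Δ          0.003282    0.003282   -0.002188   -0.001094
  eq          0.03139     0.04758     0.03916  3.4653e-04
  solve Keq expr → x = -0.001094; check Q = 159.6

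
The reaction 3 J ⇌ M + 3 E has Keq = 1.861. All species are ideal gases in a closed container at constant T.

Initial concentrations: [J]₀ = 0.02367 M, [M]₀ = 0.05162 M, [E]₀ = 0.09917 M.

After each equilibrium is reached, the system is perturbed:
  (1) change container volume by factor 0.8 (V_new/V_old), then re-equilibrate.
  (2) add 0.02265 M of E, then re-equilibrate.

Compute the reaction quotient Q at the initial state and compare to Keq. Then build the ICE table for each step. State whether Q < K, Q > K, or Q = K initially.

Q₀ = 3.796 vs Keq = 1.861 ⇒ Q>K, reverse
Step 1:
                  J         M         E
  I         0.02367   0.05162   0.09917
  C        0.004652 -0.001551 -0.004652
  E         0.02832   0.05007   0.09452
  solve Keq expr → x = -0.001551; check Q = 1.861
Then change container volume by factor 0.8 (V_new/V_old).
Step 2:
                  J         M         E
  I          0.0354   0.06259    0.1181
  C        0.001967 -6.5575e-04 -0.001967
  E         0.03737   0.06193    0.1162
  solve Keq expr → x = -6.5575e-04; check Q = 1.861
Then add 0.02265 M of E.
Step 3:
                  J         M         E
  I         0.03737   0.06193    0.1388
  C        0.005206 -0.001735 -0.005206
  E         0.04258    0.0602    0.1336
  solve Keq expr → x = -0.001735; check Q = 1.861

Q₀ = 3.796; Q > K (proceeds reverse)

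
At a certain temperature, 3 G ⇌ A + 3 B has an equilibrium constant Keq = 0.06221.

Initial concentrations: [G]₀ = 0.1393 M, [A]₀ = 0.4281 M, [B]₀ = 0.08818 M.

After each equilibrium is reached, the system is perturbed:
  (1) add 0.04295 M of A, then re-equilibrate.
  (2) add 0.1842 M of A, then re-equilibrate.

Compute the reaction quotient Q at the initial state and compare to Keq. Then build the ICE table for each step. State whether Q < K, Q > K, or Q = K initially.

Q₀ = 0.1086; Q > K (proceeds reverse)

Q₀ = 0.1086 vs Keq = 0.06221 ⇒ Q>K, reverse
Step 1:
                  G         A         B
  init       0.1393    0.4281   0.08818
  Δ        0.009665 -0.003222 -0.009665
  eq          0.149    0.4249   0.07851
  solve Keq expr → x = -0.003222; check Q = 0.06221
Then add 0.04295 M of A.
Step 2:
                  G         A         B
  init        0.149    0.4678   0.07851
  Δ        0.001622 -5.4083e-04 -0.001622
  eq         0.1506    0.4673   0.07689
  solve Keq expr → x = -5.4083e-04; check Q = 0.06221
Then add 0.1842 M of A.
Step 3:
                  G         A         B
  init       0.1506    0.6515   0.07689
  Δ        0.005488 -0.001829 -0.005488
  eq         0.1561    0.6497    0.0714
  solve Keq expr → x = -0.001829; check Q = 0.06221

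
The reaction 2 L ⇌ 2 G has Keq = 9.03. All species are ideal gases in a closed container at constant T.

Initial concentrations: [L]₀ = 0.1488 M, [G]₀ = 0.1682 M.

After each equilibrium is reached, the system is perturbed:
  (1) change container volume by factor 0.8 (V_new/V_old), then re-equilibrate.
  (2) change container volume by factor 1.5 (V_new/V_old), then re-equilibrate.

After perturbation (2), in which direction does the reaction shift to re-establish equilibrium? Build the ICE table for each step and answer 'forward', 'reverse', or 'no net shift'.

Direction: no net shift

Q₀ = 1.278 vs Keq = 9.03 ⇒ Q<K, forward
Step 1:
                    L           G
  Initial      0.1488      0.1682
  Change     -0.06965     0.06965
  Equil       0.07915      0.2378
  solve Keq expr → x = 0.03482; check Q = 9.03
Then change container volume by factor 0.8 (V_new/V_old).
Step 2:
                    L           G
  Initial     0.09894      0.2973
  Change            0           0
  Equil       0.09894      0.2973
  solve Keq expr → x = 0; check Q = 9.03
Then change container volume by factor 1.5 (V_new/V_old).
Step 3:
                    L           G
  Initial     0.06596      0.1982
  Change            0           0
  Equil       0.06596      0.1982
  solve Keq expr → x = 0; check Q = 9.03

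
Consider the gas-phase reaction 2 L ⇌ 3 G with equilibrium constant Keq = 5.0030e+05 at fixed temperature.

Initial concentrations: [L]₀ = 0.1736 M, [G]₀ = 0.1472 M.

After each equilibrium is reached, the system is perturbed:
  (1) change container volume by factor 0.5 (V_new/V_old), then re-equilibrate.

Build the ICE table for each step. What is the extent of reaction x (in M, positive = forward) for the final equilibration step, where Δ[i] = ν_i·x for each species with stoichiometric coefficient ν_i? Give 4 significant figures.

Q₀ = 0.1058 vs Keq = 5.0030e+05 ⇒ Q<K, forward
Step 1:
                    L           G
  Initial      0.1736      0.1472
  Change      -0.1732      0.2598
  Equil    3.6716e-04       0.407
  solve Keq expr → x = 0.08662; check Q = 5.0030e+05
Then change container volume by factor 0.5 (V_new/V_old).
Step 2:
                    L           G
  Initial  7.3432e-04      0.8141
  Change   3.0329e-04 -4.5494e-04
  Equil      0.001038      0.8136
  solve Keq expr → x = -1.5165e-04; check Q = 5.0030e+05

x = -1.5165e-04 M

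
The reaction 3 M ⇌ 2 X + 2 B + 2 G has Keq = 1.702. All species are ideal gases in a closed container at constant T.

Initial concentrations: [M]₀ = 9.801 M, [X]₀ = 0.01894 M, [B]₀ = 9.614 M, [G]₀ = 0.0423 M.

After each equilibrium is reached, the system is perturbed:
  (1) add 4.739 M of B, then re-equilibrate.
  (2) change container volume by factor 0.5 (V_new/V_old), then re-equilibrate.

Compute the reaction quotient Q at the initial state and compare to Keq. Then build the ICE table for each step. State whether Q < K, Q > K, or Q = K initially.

Q₀ = 6.3014e-08; Q < K (proceeds forward)

Q₀ = 6.3014e-08 vs Keq = 1.702 ⇒ Q<K, forward
Step 1:
                   M          X          B          G
  Initial      9.801    0.01894      9.614     0.0423
  Change      -2.285      1.523      1.523      1.523
  Equil        7.516      1.542      11.14      1.565
  solve Keq expr → x = 0.7615; check Q = 1.702
Then add 4.739 M of B.
Step 2:
                   M          X          B          G
  Initial      7.516      1.542      15.88      1.565
  Change      0.3062    -0.2041    -0.2041    -0.2041
  Equil        7.823      1.338      15.67      1.361
  solve Keq expr → x = -0.1021; check Q = 1.702
Then change container volume by factor 0.5 (V_new/V_old).
Step 3:
                   M          X          B          G
  Initial      15.65      2.676      31.34      2.723
  Change       1.437     -0.958     -0.958     -0.958
  Equil        17.08      1.718      30.39      1.765
  solve Keq expr → x = -0.479; check Q = 1.702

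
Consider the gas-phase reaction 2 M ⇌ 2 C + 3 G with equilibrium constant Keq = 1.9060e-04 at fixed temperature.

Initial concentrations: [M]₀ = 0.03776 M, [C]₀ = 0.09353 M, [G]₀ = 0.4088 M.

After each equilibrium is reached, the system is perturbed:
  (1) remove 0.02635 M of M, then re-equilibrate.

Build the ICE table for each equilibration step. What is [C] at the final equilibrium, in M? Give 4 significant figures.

[C]_eq = 0.008866 M

Q₀ = 0.4192 vs Keq = 1.9060e-04 ⇒ Q>K, reverse
Step 1:
                    M           C           G
  init        0.03776     0.09353      0.4088
  Δ            0.0826     -0.0826     -0.1239
  eq           0.1204     0.01093      0.2849
  solve Keq expr → x = -0.0413; check Q = 1.9060e-04
Then remove 0.02635 M of M.
Step 2:
                    M           C           G
  init        0.09401     0.01093      0.2849
  Δ          0.002061   -0.002061   -0.003092
  eq          0.09607    0.008866      0.2818
  solve Keq expr → x = -0.001031; check Q = 1.9060e-04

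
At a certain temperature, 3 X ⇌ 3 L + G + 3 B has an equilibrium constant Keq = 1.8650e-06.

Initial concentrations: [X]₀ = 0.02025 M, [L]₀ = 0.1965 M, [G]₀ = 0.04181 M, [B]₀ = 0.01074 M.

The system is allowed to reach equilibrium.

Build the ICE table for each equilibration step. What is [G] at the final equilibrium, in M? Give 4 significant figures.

Q₀ = 4.7327e-05 vs Keq = 1.8650e-06 ⇒ Q>K, reverse
Step 1:
                  X         L         G         B
  Initial   0.02025    0.1965   0.04181   0.01074
  Change   0.005815 -0.005815 -0.001938 -0.005815
  Equil     0.02606    0.1907   0.03987  0.004925
  solve Keq expr → x = -0.001938; check Q = 1.8650e-06

[G]_eq = 0.03987 M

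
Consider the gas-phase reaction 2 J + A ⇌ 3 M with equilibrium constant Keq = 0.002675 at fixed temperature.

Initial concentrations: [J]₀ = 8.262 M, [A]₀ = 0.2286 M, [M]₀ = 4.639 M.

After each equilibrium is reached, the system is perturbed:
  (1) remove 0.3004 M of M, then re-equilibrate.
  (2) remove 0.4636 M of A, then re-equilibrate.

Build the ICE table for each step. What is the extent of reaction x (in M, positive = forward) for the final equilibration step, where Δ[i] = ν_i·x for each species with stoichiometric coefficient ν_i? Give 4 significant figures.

x = -0.02811 M

Q₀ = 6.398 vs Keq = 0.002675 ⇒ Q>K, reverse
Step 1:
                  J         A         M
  I           8.262    0.2286     4.639
  C           2.572     1.286    -3.858
  E           10.83     1.515    0.7806
  solve Keq expr → x = -1.286; check Q = 0.002675
Then remove 0.3004 M of M.
Step 2:
                  J         A         M
  I           10.83     1.515    0.4802
  C         -0.1837  -0.09187    0.2756
  E           10.65     1.423    0.7558
  solve Keq expr → x = 0.09187; check Q = 0.002675
Then remove 0.4636 M of A.
Step 3:
                  J         A         M
  I           10.65    0.9593    0.7558
  C         0.05621   0.02811  -0.08432
  E           10.71    0.9874    0.6715
  solve Keq expr → x = -0.02811; check Q = 0.002675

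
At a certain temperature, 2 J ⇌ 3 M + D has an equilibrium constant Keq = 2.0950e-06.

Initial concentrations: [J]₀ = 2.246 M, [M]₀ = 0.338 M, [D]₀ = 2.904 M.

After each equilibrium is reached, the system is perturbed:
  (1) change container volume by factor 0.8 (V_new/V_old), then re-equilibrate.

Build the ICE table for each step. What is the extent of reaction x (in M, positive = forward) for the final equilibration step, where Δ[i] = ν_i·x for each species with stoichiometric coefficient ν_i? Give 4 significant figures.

Q₀ = 0.02223 vs Keq = 2.0950e-06 ⇒ Q>K, reverse
Step 1:
                  J         M         D
  Initial     2.246     0.338     2.904
  Change     0.2143   -0.3214   -0.1071
  Equil        2.46   0.01655     2.797
  solve Keq expr → x = -0.1071; check Q = 2.0950e-06
Then change container volume by factor 0.8 (V_new/V_old).
Step 2:
                  J         M         D
  Initial     3.075   0.02069     3.496
  Change   0.001901 -0.002851 -9.5027e-04
  Equil       3.077   0.01784     3.495
  solve Keq expr → x = -9.5027e-04; check Q = 2.0950e-06

x = -9.5027e-04 M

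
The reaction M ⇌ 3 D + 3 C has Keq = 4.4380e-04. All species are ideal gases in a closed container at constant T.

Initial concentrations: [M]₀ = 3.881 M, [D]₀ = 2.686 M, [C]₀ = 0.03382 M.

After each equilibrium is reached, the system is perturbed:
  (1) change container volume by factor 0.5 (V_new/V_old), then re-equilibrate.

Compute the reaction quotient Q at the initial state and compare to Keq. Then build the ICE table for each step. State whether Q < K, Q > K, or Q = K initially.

Q₀ = 1.9315e-04 vs Keq = 4.4380e-04 ⇒ Q<K, forward
Step 1:
                    M           D           C
  Initial       3.881       2.686     0.03382
  Change    -0.003539     0.01062     0.01062
  Equil         3.877       2.697     0.04444
  solve Keq expr → x = 0.003539; check Q = 4.4380e-04
Then change container volume by factor 0.5 (V_new/V_old).
Step 2:
                    M           D           C
  Initial       7.755       5.393     0.08888
  Change      0.02018    -0.06054    -0.06054
  Equil         7.775       5.333     0.02834
  solve Keq expr → x = -0.02018; check Q = 4.4380e-04

Q₀ = 1.9315e-04; Q < K (proceeds forward)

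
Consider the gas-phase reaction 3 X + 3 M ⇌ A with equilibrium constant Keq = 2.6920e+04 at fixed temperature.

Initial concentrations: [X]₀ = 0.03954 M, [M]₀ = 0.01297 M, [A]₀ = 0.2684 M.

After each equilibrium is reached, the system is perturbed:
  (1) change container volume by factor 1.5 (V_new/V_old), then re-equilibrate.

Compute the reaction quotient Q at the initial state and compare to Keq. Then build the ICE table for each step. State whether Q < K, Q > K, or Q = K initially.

Q₀ = 1.9900e+09 vs Keq = 2.6920e+04 ⇒ Q>K, reverse
Step 1:
                   X          M          A
  init       0.03954    0.01297     0.2684
  Δ           0.1173     0.1173   -0.03909
  eq          0.1568     0.1302     0.2293
  solve Keq expr → x = -0.03909; check Q = 2.6920e+04
Then change container volume by factor 1.5 (V_new/V_old).
Step 2:
                   X          M          A
  init        0.1045    0.08683     0.1529
  Δ          0.03636    0.03636   -0.01212
  eq          0.1409     0.1232     0.1408
  solve Keq expr → x = -0.01212; check Q = 2.6920e+04

Q₀ = 1.9900e+09; Q > K (proceeds reverse)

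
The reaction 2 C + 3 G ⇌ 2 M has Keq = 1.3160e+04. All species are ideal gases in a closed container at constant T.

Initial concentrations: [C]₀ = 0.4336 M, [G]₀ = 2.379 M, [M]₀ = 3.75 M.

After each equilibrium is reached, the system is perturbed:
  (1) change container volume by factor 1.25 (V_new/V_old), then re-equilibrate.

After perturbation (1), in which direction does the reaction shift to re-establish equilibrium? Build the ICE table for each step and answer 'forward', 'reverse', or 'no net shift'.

Direction: reverse

Q₀ = 5.555 vs Keq = 1.3160e+04 ⇒ Q<K, forward
Step 1:
                    C           G           M
  Initial      0.4336       2.379        3.75
  Change      -0.4179     -0.6269      0.4179
  Equil       0.01567       1.752       4.168
  solve Keq expr → x = 0.209; check Q = 1.3160e+04
Then change container volume by factor 1.25 (V_new/V_old).
Step 2:
                    C           G           M
  Initial     0.01253       1.402       3.334
  Change     0.004822    0.007234   -0.004822
  Equil       0.01736       1.409        3.33
  solve Keq expr → x = -0.002411; check Q = 1.3160e+04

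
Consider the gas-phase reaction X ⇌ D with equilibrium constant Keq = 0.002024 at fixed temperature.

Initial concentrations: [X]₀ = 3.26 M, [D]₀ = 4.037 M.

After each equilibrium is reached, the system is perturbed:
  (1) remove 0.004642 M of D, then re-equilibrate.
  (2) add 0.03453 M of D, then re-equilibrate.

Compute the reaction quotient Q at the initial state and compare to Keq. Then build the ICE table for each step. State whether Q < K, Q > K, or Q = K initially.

Q₀ = 1.238; Q > K (proceeds reverse)

Q₀ = 1.238 vs Keq = 0.002024 ⇒ Q>K, reverse
Step 1:
                    X           D
  Initial        3.26       4.037
  Change        4.022      -4.022
  Equil         7.282     0.01474
  solve Keq expr → x = -4.022; check Q = 0.002024
Then remove 0.004642 M of D.
Step 2:
                    X           D
  Initial       7.282      0.0101
  Change    -0.004633    0.004633
  Equil         7.278     0.01473
  solve Keq expr → x = 0.004633; check Q = 0.002024
Then add 0.03453 M of D.
Step 3:
                    X           D
  Initial       7.278     0.04926
  Change      0.03446    -0.03446
  Equil         7.312      0.0148
  solve Keq expr → x = -0.03446; check Q = 0.002024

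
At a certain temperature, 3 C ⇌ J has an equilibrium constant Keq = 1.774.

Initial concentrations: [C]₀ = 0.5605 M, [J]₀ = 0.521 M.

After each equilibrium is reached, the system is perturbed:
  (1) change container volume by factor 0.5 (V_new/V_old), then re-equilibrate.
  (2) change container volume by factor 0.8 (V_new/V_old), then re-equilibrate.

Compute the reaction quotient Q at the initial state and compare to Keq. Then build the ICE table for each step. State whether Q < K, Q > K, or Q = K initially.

Q₀ = 2.959; Q > K (proceeds reverse)

Q₀ = 2.959 vs Keq = 1.774 ⇒ Q>K, reverse
Step 1:
                   C          J
  Initial     0.5605      0.521
  Change     0.09104   -0.03035
  Equil       0.6515     0.4907
  solve Keq expr → x = -0.03035; check Q = 1.774
Then change container volume by factor 0.5 (V_new/V_old).
Step 2:
                   C          J
  Initial      1.303     0.9813
  Change     -0.4429     0.1476
  Equil       0.8601      1.129
  solve Keq expr → x = 0.1476; check Q = 1.774
Then change container volume by factor 0.8 (V_new/V_old).
Step 3:
                   C          J
  Initial      1.075      1.411
  Change     -0.1386     0.0462
  Equil       0.9366      1.457
  solve Keq expr → x = 0.0462; check Q = 1.774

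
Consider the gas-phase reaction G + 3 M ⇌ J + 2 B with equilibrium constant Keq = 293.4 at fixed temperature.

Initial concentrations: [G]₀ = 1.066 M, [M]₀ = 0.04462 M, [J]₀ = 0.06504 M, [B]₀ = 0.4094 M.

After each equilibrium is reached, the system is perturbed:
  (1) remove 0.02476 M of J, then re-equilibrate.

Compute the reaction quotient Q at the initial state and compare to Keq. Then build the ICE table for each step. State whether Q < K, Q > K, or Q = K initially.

Q₀ = 115.1 vs Keq = 293.4 ⇒ Q<K, forward
Step 1:
                   G          M          J          B
  init         1.066    0.04462    0.06504     0.4094
  Δ        -0.003641   -0.01092   0.003641   0.007283
  eq           1.062     0.0337    0.06868     0.4167
  solve Keq expr → x = 0.003641; check Q = 293.4
Then remove 0.02476 M of J.
Step 2:
                   G          M          J          B
  init         1.062     0.0337    0.04392     0.4167
  Δ        -0.001405  -0.004214   0.001405    0.00281
  eq           1.061    0.02948    0.04533     0.4195
  solve Keq expr → x = 0.001405; check Q = 293.4

Q₀ = 115.1; Q < K (proceeds forward)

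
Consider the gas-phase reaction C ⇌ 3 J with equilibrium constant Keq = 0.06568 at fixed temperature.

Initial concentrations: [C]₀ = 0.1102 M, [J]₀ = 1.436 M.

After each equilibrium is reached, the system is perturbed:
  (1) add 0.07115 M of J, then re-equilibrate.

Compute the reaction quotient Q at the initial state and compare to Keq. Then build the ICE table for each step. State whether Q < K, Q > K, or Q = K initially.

Q₀ = 26.87 vs Keq = 0.06568 ⇒ Q>K, reverse
Step 1:
                   C          J
  I           0.1102      1.436
  C           0.3731     -1.119
  E           0.4833     0.3166
  solve Keq expr → x = -0.3731; check Q = 0.06568
Then add 0.07115 M of J.
Step 2:
                   C          J
  I           0.4833     0.3878
  C          0.02213   -0.06639
  E           0.5055     0.3214
  solve Keq expr → x = -0.02213; check Q = 0.06568

Q₀ = 26.87; Q > K (proceeds reverse)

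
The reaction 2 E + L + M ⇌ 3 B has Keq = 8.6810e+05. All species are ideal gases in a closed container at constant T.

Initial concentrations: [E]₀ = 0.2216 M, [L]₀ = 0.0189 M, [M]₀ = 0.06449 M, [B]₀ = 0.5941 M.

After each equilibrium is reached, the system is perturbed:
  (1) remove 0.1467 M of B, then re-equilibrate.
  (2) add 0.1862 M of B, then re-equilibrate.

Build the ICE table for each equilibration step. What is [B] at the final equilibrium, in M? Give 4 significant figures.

[B]_eq = 0.6896 M

Q₀ = 3503 vs Keq = 8.6810e+05 ⇒ Q<K, forward
Step 1:
                   E          L          M          B
  init        0.2216     0.0189    0.06449     0.5941
  Δ         -0.03739    -0.0187    -0.0187    0.05609
  eq          0.1842 2.0376e-04    0.04579     0.6502
  solve Keq expr → x = 0.0187; check Q = 8.6810e+05
Then remove 0.1467 M of B.
Step 2:
                   E          L          M          B
  init        0.1842 2.0376e-04    0.04579     0.5035
  Δ       -2.1702e-04 -1.0851e-04 -1.0851e-04 3.2554e-04
  eq           0.184 9.5252e-05    0.04569     0.5038
  solve Keq expr → x = 1.0851e-04; check Q = 8.6810e+05
Then add 0.1862 M of B.
Step 3:
                   E          L          M          B
  init         0.184 9.5252e-05    0.04569       0.69
  Δ       2.9483e-04 1.4742e-04 1.4742e-04 -4.4225e-04
  eq          0.1843 2.4267e-04    0.04583     0.6896
  solve Keq expr → x = -1.4742e-04; check Q = 8.6810e+05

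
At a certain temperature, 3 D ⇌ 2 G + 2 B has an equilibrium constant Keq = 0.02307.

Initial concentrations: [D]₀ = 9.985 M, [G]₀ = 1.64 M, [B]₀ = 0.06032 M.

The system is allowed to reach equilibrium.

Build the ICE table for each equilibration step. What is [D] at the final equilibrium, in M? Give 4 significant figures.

[D]_eq = 8.192 M

Q₀ = 9.8303e-06 vs Keq = 0.02307 ⇒ Q<K, forward
Step 1:
                  D         G         B
  init        9.985      1.64   0.06032
  Δ          -1.793     1.196     1.196
  eq          8.192     2.836     1.256
  solve Keq expr → x = 0.5978; check Q = 0.02307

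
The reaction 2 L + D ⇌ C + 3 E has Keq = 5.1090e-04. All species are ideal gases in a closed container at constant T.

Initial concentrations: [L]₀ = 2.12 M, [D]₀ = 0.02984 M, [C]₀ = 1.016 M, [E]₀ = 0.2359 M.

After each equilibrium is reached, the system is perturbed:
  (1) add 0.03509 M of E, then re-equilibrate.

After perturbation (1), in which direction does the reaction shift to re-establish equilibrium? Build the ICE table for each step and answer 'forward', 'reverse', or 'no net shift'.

Direction: reverse

Q₀ = 0.09945 vs Keq = 5.1090e-04 ⇒ Q>K, reverse
Step 1:
                   L          D          C          E
  Initial       2.12    0.02984      1.016     0.2359
  Change      0.1162    0.05808   -0.05808    -0.1742
  Equil        2.236    0.08792     0.9579    0.06166
  solve Keq expr → x = -0.05808; check Q = 5.1090e-04
Then add 0.03509 M of E.
Step 2:
                   L          D          C          E
  Initial      2.236    0.08792     0.9579    0.09675
  Change     0.02136    0.01068   -0.01068   -0.03204
  Equil        2.258     0.0986     0.9472    0.06471
  solve Keq expr → x = -0.01068; check Q = 5.1090e-04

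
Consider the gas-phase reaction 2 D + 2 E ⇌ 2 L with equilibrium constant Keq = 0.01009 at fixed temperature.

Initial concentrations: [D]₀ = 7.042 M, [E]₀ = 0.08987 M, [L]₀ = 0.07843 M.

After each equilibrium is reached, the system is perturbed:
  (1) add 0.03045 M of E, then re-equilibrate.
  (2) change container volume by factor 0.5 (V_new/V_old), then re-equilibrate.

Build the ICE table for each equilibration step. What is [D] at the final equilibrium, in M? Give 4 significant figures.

Q₀ = 0.01536 vs Keq = 0.01009 ⇒ Q>K, reverse
Step 1:
                   D          E          L
  I            7.042    0.08987    0.07843
  C         0.008653   0.008653  -0.008653
  E            7.051    0.09852    0.06978
  solve Keq expr → x = -0.004326; check Q = 0.01009
Then add 0.03045 M of E.
Step 2:
                   D          E          L
  I            7.051      0.129    0.06978
  C         -0.01254   -0.01254    0.01254
  E            7.038     0.1164    0.08232
  solve Keq expr → x = 0.006269; check Q = 0.01009
Then change container volume by factor 0.5 (V_new/V_old).
Step 3:
                   D          E          L
  I            14.08     0.2329     0.1646
  C         -0.06773   -0.06773    0.06773
  E            14.01     0.1651     0.2324
  solve Keq expr → x = 0.03387; check Q = 0.01009

[D]_eq = 14.01 M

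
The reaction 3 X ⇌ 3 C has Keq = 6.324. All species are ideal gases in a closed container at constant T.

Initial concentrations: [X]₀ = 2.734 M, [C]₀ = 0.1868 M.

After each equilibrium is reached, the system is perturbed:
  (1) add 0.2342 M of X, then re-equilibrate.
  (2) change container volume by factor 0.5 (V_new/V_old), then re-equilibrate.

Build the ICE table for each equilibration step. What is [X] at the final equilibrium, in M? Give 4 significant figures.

[X]_eq = 2.215 M

Q₀ = 3.1896e-04 vs Keq = 6.324 ⇒ Q<K, forward
Step 1:
                   X          C
  I            2.734     0.1868
  C           -1.709      1.709
  E            1.025      1.896
  solve Keq expr → x = 0.5696; check Q = 6.324
Then add 0.2342 M of X.
Step 2:
                   X          C
  I            1.259      1.896
  C           -0.152      0.152
  E            1.107      2.048
  solve Keq expr → x = 0.05067; check Q = 6.324
Then change container volume by factor 0.5 (V_new/V_old).
Step 3:
                   X          C
  I            2.215      4.095
  C                0          0
  E            2.215      4.095
  solve Keq expr → x = 0; check Q = 6.324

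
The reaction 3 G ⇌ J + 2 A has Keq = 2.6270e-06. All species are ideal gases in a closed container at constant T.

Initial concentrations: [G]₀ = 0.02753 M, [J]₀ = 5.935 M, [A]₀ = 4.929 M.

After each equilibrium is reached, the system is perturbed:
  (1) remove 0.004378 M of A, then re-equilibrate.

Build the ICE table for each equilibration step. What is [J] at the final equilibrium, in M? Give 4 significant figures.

[J]_eq = 3.481 M

Q₀ = 6.9107e+06 vs Keq = 2.6270e-06 ⇒ Q>K, reverse
Step 1:
                   G          J          A
  init       0.02753      5.935      4.929
  Δ            7.367     -2.456     -4.912
  eq           7.395      3.479    0.01747
  solve Keq expr → x = -2.456; check Q = 2.6270e-06
Then remove 0.004378 M of A.
Step 2:
                   G          J          A
  init         7.395      3.479     0.0131
  Δ        -0.006524   0.002175   0.004349
  eq           7.388      3.481    0.01744
  solve Keq expr → x = 0.002175; check Q = 2.6270e-06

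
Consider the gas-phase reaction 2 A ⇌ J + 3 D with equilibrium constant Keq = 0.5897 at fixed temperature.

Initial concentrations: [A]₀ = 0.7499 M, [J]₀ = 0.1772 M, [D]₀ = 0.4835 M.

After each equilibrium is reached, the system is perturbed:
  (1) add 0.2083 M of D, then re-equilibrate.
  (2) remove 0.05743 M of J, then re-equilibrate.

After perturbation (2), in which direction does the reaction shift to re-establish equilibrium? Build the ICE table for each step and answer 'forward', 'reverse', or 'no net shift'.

Direction: forward

Q₀ = 0.03562 vs Keq = 0.5897 ⇒ Q<K, forward
Step 1:
                    A           J           D
  Initial      0.7499      0.1772      0.4835
  Change      -0.2262      0.1131      0.3393
  Equil        0.5237      0.2903      0.8228
  solve Keq expr → x = 0.1131; check Q = 0.5897
Then add 0.2083 M of D.
Step 2:
                    A           J           D
  Initial      0.5237      0.2903       1.031
  Change      0.06758    -0.03379     -0.1014
  Equil        0.5913      0.2565      0.9297
  solve Keq expr → x = -0.03379; check Q = 0.5897
Then remove 0.05743 M of J.
Step 3:
                    A           J           D
  Initial      0.5913      0.1991      0.9297
  Change     -0.02382     0.01191     0.03573
  Equil        0.5675       0.211      0.9655
  solve Keq expr → x = 0.01191; check Q = 0.5897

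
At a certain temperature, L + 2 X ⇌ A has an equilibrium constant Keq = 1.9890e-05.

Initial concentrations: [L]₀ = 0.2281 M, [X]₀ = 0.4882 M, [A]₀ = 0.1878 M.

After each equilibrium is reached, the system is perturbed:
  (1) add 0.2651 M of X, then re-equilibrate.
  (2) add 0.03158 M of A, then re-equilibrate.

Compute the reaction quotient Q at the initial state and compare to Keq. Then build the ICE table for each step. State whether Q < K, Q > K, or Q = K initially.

Q₀ = 3.454 vs Keq = 1.9890e-05 ⇒ Q>K, reverse
Step 1:
                   L          X          A
  init        0.2281     0.4882     0.1878
  Δ           0.1878     0.3756    -0.1878
  eq          0.4159     0.8638 6.1721e-06
  solve Keq expr → x = -0.1878; check Q = 1.9890e-05
Then add 0.2651 M of X.
Step 2:
                   L          X          A
  init        0.4159      1.129 6.1721e-06
  Δ       -4.3695e-06 -8.7391e-06 4.3695e-06
  eq          0.4159      1.129 1.0542e-05
  solve Keq expr → x = 4.3695e-06; check Q = 1.9890e-05
Then add 0.03158 M of A.
Step 3:
                   L          X          A
  init        0.4159      1.129    0.03159
  Δ          0.03158    0.06316   -0.03158
  eq          0.4475      1.192 1.2647e-05
  solve Keq expr → x = -0.03158; check Q = 1.9890e-05

Q₀ = 3.454; Q > K (proceeds reverse)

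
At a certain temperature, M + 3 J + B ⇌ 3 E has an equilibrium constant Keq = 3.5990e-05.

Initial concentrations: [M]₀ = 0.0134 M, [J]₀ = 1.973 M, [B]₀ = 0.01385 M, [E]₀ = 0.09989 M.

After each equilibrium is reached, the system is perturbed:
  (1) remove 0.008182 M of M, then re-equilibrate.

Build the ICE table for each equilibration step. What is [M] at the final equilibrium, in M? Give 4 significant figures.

[M]_eq = 0.03586 M

Q₀ = 0.6992 vs Keq = 3.5990e-05 ⇒ Q>K, reverse
Step 1:
                    M           J           B           E
  init         0.0134       1.973     0.01385     0.09989
  Δ           0.03046     0.09138     0.03046    -0.09138
  eq          0.04386       2.064     0.04431    0.008506
  solve Keq expr → x = -0.03046; check Q = 3.5990e-05
Then remove 0.008182 M of M.
Step 2:
                    M           J           B           E
  init        0.03568       2.064     0.04431    0.008506
  Δ        1.7985e-04  5.3954e-04  1.7985e-04 -5.3954e-04
  eq          0.03586       2.065     0.04449    0.007966
  solve Keq expr → x = -1.7985e-04; check Q = 3.5990e-05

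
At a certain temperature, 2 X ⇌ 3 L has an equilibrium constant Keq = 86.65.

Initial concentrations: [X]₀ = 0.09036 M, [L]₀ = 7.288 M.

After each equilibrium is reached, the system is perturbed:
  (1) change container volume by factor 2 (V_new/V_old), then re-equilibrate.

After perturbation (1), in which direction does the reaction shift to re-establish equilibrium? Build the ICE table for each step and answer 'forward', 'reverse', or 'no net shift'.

Direction: forward

Q₀ = 4.7410e+04 vs Keq = 86.65 ⇒ Q>K, reverse
Step 1:
                   X          L
  Initial    0.09036      7.288
  Change       1.258     -1.887
  Equil        1.348      5.401
  solve Keq expr → x = -0.629; check Q = 86.65
Then change container volume by factor 2 (V_new/V_old).
Step 2:
                   X          L
  Initial     0.6742        2.7
  Change     -0.1406     0.2108
  Equil       0.5336      2.911
  solve Keq expr → x = 0.07028; check Q = 86.65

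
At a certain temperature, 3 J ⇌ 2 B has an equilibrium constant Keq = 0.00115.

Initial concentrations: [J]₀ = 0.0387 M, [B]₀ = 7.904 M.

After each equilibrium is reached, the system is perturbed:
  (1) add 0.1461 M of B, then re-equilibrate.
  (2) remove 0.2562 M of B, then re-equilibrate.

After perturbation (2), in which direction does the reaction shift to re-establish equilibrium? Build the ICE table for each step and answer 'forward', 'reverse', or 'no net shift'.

Q₀ = 1.0779e+06 vs Keq = 0.00115 ⇒ Q>K, reverse
Step 1:
                    J           B
  init         0.0387       7.904
  Δ             10.19      -6.794
  eq            10.23        1.11
  solve Keq expr → x = -3.397; check Q = 0.00115
Then add 0.1461 M of B.
Step 2:
                    J           B
  init          10.23       1.256
  Δ             0.176     -0.1173
  eq            10.41       1.138
  solve Keq expr → x = -0.05867; check Q = 0.00115
Then remove 0.2562 M of B.
Step 3:
                    J           B
  init          10.41      0.8822
  Δ           -0.3088      0.2059
  eq             10.1       1.088
  solve Keq expr → x = 0.1029; check Q = 0.00115

Direction: forward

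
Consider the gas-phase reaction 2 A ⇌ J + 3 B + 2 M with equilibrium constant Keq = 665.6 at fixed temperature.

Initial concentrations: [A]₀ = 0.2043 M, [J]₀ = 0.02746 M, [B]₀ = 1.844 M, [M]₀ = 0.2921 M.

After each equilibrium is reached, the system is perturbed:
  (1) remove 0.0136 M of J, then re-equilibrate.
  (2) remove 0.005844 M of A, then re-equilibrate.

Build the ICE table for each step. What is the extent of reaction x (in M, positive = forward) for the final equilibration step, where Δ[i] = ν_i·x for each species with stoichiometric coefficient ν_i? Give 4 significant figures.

Q₀ = 0.352 vs Keq = 665.6 ⇒ Q<K, forward
Step 1:
                  A         J         B         M
  Initial    0.2043   0.02746     1.844    0.2921
  Change    -0.1846   0.09228    0.2768    0.1846
  Equil     0.01975    0.1197     2.121    0.4767
  solve Keq expr → x = 0.09228; check Q = 665.6
Then remove 0.0136 M of J.
Step 2:
                  A         J         B         M
  Initial   0.01975    0.1061     2.121    0.4767
  Change  -0.001048 5.2381e-04  0.001571  0.001048
  Equil      0.0187    0.1067     2.122    0.4777
  solve Keq expr → x = 5.2381e-04; check Q = 665.6
Then remove 0.005844 M of A.
Step 3:
                  A         J         B         M
  Initial   0.01285    0.1067     2.122    0.4777
  Change   0.005303 -0.002651 -0.007954 -0.005303
  Equil     0.01816     0.104     2.114    0.4724
  solve Keq expr → x = -0.002651; check Q = 665.6

x = -0.002651 M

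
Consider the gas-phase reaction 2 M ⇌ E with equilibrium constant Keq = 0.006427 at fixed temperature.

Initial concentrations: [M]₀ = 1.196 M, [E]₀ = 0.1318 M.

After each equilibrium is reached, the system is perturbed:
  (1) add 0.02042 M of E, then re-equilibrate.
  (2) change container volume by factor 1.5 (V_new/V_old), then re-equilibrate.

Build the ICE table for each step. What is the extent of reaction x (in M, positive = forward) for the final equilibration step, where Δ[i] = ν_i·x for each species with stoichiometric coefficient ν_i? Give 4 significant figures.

Q₀ = 0.09214 vs Keq = 0.006427 ⇒ Q>K, reverse
Step 1:
                    M           E
  Initial       1.196      0.1318
  Change       0.2372     -0.1186
  Equil         1.433      0.0132
  solve Keq expr → x = -0.1186; check Q = 0.006427
Then add 0.02042 M of E.
Step 2:
                    M           E
  Initial       1.433     0.03362
  Change      0.03937    -0.01968
  Equil         1.473     0.01394
  solve Keq expr → x = -0.01968; check Q = 0.006427
Then change container volume by factor 1.5 (V_new/V_old).
Step 3:
                    M           E
  Initial      0.9817    0.009291
  Change     0.006041   -0.003021
  Equil        0.9878    0.006271
  solve Keq expr → x = -0.003021; check Q = 0.006427

x = -0.003021 M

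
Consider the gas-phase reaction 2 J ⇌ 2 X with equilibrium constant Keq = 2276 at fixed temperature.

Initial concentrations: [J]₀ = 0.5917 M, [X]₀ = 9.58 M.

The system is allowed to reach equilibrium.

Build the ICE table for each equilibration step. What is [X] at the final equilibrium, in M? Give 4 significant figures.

[X]_eq = 9.963 M

Q₀ = 262.1 vs Keq = 2276 ⇒ Q<K, forward
Step 1:
                  J         X
  init       0.5917      9.58
  Δ         -0.3829    0.3829
  eq         0.2088     9.963
  solve Keq expr → x = 0.1914; check Q = 2276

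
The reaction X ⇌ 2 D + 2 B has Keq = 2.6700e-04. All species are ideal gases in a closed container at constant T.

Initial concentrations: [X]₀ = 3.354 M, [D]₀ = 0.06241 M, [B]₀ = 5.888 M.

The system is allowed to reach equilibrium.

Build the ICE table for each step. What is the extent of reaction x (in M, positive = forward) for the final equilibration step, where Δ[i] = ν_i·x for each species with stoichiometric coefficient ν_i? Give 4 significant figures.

Q₀ = 0.04026 vs Keq = 2.6700e-04 ⇒ Q>K, reverse
Step 1:
                   X          D          B
  init         3.354    0.06241      5.888
  Δ          0.02863   -0.05726   -0.05726
  eq           3.383   0.005154      5.831
  solve Keq expr → x = -0.02863; check Q = 2.6700e-04

x = -0.02863 M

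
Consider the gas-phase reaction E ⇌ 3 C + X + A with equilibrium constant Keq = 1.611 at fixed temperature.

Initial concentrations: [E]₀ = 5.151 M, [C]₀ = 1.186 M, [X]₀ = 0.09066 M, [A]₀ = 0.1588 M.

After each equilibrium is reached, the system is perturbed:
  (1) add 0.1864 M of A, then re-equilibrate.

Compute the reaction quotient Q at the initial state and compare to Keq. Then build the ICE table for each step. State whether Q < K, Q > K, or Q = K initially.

Q₀ = 0.004663 vs Keq = 1.611 ⇒ Q<K, forward
Step 1:
                    E           C           X           A
  Initial       5.151       1.186     0.09066      0.1588
  Change      -0.4991       1.497      0.4991      0.4991
  Equil         4.652       2.683      0.5897      0.6579
  solve Keq expr → x = 0.4991; check Q = 1.611
Then add 0.1864 M of A.
Step 2:
                    E           C           X           A
  Initial       4.652       2.683      0.5897      0.8443
  Change      0.03777     -0.1133    -0.03777    -0.03777
  Equil          4.69        2.57       0.552      0.8065
  solve Keq expr → x = -0.03777; check Q = 1.611

Q₀ = 0.004663; Q < K (proceeds forward)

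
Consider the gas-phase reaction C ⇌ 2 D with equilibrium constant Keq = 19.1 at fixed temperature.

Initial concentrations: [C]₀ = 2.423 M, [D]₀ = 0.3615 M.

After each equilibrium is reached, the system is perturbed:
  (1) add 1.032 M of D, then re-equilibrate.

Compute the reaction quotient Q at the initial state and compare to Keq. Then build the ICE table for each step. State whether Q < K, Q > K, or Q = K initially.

Q₀ = 0.05393 vs Keq = 19.1 ⇒ Q<K, forward
Step 1:
                   C          D
  init         2.423     0.3615
  Δ            -1.69       3.38
  eq           0.733      3.742
  solve Keq expr → x = 1.69; check Q = 19.1
Then add 1.032 M of D.
Step 2:
                   C          D
  init         0.733      4.774
  Δ           0.2359    -0.4718
  eq          0.9689      4.302
  solve Keq expr → x = -0.2359; check Q = 19.1

Q₀ = 0.05393; Q < K (proceeds forward)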